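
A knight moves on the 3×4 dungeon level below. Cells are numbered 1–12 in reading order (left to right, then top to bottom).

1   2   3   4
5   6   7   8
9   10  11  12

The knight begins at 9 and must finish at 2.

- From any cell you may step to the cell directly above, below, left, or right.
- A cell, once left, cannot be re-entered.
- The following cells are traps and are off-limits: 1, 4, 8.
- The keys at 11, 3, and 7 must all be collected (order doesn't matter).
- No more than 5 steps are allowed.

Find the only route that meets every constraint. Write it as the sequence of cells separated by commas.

9, 10, 11, 7, 3, 2

The 5-move cap with required stops at 11, 3, 7 leaves no slack for detours.
Route from 9: 2× right (reaching 11), 2× up (reaching 3), left to 2 — 5 moves in all.
Check: all required cells visited; 5 ≤ 5 moves.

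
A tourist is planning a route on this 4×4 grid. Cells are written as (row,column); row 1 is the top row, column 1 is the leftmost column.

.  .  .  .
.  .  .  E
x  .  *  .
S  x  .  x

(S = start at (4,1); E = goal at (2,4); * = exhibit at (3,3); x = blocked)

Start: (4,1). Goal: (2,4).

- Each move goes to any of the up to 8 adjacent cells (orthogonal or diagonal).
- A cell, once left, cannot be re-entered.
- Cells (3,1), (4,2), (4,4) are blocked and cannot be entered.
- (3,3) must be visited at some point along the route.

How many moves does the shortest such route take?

Any route passes through (3,3) somewhere between (4,1) and (2,4). Summing Chebyshev distances along the two legs ((4,1) → (3,3) → (2,4)) gives a lower bound of 2 + 1 = 3 moves.
A route of 3 moves achieves this: (4,1) → (3,2) → (3,3) → (2,4).
Since 3 matches the lower bound, it is optimal.

3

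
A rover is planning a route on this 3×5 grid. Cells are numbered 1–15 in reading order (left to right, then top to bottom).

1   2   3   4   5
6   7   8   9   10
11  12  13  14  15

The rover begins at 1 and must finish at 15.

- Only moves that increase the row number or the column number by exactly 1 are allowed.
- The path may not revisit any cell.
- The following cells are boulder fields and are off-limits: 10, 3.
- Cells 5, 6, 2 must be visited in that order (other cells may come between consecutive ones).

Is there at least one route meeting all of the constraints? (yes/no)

6 lies to the left of 5, so going from 5 to 6 would need a leftward move — but moves only go right/down, so 5 cannot be visited before 6.

no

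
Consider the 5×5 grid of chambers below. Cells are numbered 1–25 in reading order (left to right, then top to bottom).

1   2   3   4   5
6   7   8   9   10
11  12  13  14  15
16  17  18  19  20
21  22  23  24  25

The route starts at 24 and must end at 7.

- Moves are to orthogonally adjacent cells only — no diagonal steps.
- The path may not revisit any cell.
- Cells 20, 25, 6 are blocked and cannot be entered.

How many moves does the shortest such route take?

The Manhattan distance from 24 to 7 is |5−2| + |4−2| = 5, so at least 5 moves are needed.
A route of 5 moves achieves this: 24 → 19 → 14 → 9 → 8 → 7.
Since 5 matches the lower bound, it is optimal.

5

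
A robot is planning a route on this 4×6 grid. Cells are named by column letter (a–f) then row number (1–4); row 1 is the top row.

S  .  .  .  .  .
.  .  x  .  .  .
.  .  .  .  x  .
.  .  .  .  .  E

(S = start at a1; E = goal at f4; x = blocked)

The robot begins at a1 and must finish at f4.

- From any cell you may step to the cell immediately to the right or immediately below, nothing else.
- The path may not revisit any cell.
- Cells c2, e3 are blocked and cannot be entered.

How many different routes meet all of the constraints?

A right/down-only route from a1 to f4 makes exactly 3 down-moves and 5 right-moves in some order.
With no other constraints that would be C(8,3) = 56 routes.
Subtract routes through each blocked cell (inclusion–exclusion for overlaps): − through c2: 30 − through e3: 30 + through c2&e3: 18 → 14.
That gives 14 routes.

14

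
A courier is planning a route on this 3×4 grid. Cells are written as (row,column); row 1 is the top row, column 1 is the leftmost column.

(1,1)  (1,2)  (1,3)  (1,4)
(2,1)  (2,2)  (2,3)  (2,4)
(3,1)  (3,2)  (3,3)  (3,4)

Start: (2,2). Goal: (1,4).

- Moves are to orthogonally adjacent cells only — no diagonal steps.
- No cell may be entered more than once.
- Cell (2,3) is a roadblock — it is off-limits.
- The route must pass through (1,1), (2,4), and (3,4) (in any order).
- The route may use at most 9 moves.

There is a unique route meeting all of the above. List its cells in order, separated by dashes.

(2,2) - (1,2) - (1,1) - (2,1) - (3,1) - (3,2) - (3,3) - (3,4) - (2,4) - (1,4)

Any route must reach (1,1), (2,4), and (3,4) and still end at (1,4) within 9 moves, so the order of the required stops is forced.
Route from (2,2): up 1 to (1,2), left 1 to (1,1), down 2 to (3,1), right 3 to (3,4), up 2 to (1,4) — 9 moves in all.
Check: all required cells visited; 9 ≤ 9 moves.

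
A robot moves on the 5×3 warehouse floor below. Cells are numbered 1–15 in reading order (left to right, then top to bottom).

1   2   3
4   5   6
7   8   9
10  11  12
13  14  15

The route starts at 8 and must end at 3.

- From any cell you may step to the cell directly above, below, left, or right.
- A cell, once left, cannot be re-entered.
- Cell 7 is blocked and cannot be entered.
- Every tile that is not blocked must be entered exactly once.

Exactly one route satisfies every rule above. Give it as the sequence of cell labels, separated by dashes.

Need to visit all 14 open cells exactly once, starting at 8 and ending at 3.
Cell 13 has only two open neighbours (10 and 14), so the path must pass straight through it: one of those is the cell it's entered from and the other is where it exits.
Route from 8: down to 11, left to 10, down to 13, 2× right (reaching 15), 3× up (reaching 6), 2× left (reaching 4), up to 1, 2× right (reaching 3) — 13 moves in all.
Check: all 14 open cells covered.

8 - 11 - 10 - 13 - 14 - 15 - 12 - 9 - 6 - 5 - 4 - 1 - 2 - 3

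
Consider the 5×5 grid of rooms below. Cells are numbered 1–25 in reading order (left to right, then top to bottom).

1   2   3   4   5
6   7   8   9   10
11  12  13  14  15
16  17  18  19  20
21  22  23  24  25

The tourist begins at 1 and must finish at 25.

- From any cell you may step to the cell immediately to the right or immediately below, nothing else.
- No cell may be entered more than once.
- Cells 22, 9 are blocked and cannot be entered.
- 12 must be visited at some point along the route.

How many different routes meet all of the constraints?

27

A right/down-only route from 1 to 25 makes exactly 4 down-moves and 4 right-moves in some order.
With no other constraints that would be C(8,4) = 70 routes.
Split at 12 and multiply the segment counts (each segment already excludes blocked cells): 1→12: 3; 12→25: 9; product = 27.
That gives 27 routes.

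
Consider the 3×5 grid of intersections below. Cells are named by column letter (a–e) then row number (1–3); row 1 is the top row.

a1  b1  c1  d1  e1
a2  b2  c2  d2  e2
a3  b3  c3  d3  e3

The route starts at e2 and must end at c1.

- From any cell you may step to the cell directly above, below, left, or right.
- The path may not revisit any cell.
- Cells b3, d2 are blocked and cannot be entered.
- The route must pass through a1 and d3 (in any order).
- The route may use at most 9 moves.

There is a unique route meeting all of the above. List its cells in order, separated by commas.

e2, e3, d3, c3, c2, b2, a2, a1, b1, c1

Any route must reach a1 and d3 and still end at c1 within 9 moves, so the order of the required stops is forced.
Route from e2: down to e3, 2× left (reaching c3), up to c2, 2× left (reaching a2), up to a1, 2× right (reaching c1) — 9 moves in all.
Check: all required cells visited; 9 ≤ 9 moves.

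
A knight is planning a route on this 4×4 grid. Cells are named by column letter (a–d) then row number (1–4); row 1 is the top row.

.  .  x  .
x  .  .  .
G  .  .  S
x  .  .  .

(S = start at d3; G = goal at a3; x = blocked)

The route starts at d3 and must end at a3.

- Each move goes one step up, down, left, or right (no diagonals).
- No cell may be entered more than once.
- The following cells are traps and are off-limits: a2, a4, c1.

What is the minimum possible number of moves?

3

The Manhattan distance from d3 to a3 is |3−3| + |4−1| = 3, so at least 3 moves are needed.
A route of 3 moves achieves this: d3 → c3 → b3 → a3.
Since 3 matches the lower bound, it is optimal.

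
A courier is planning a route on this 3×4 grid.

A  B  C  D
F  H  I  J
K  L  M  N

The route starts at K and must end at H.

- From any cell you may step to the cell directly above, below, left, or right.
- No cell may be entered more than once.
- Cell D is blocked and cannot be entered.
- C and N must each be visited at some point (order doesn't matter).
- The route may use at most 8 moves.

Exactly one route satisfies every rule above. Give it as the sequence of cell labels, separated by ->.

K -> L -> M -> N -> J -> I -> C -> B -> H

The budget equals the shortest possible length, so every move has to be on a shortest route through the required cells.
Route from K: 3× right (reaching N), up to J, left to I, up to C, left to B, down to H — 8 moves in all.
Check: all required cells visited; 8 ≤ 8 moves.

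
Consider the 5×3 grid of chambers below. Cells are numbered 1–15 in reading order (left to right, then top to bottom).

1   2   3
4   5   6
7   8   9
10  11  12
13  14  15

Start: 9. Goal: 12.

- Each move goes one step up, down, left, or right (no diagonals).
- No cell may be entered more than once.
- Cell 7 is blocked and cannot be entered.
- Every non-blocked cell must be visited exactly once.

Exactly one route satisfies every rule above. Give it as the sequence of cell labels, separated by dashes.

Need to visit all 14 open cells exactly once, starting at 9 and ending at 12.
Route from 9: 2× up (reaching 3), 2× left (reaching 1), down to 4, right to 5, 2× down (reaching 11), left to 10, down to 13, 2× right (reaching 15), up to 12 — 13 moves in all.
Check: all 14 open cells covered.

9 - 6 - 3 - 2 - 1 - 4 - 5 - 8 - 11 - 10 - 13 - 14 - 15 - 12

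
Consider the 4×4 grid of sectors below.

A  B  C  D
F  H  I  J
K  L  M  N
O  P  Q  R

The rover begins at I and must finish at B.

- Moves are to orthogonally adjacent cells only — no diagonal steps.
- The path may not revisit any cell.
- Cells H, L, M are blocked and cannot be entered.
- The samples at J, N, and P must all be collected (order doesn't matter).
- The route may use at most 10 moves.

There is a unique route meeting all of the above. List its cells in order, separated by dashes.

The 10-move cap with required stops at J, N, P leaves no slack for detours.
Route from I: right 1 to J, down 2 to R, left 3 to O, up 3 to A, right 1 to B — 10 moves in all.
Check: all required cells visited; 10 ≤ 10 moves.

I - J - N - R - Q - P - O - K - F - A - B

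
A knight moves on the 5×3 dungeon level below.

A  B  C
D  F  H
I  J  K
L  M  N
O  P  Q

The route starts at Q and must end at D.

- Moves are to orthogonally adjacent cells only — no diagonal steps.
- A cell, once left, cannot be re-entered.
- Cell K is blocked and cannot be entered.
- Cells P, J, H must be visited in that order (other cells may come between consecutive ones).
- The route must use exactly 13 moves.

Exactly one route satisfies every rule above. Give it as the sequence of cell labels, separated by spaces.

Q N M P O L I J F H C B A D

The waypoints must appear in the order P, J, H, with no cell reused.
Route from Q: up 1 to N, left 1 to M, down 1 to P, left 1 to O, up 2 to I, right 1 to J, up 1 to F, right 1 to H, up 1 to C, left 2 to A, down 1 to D — 13 moves in all.
Check: order respected (P at step 3, J at step 7, H at step 9); 13 moves as required.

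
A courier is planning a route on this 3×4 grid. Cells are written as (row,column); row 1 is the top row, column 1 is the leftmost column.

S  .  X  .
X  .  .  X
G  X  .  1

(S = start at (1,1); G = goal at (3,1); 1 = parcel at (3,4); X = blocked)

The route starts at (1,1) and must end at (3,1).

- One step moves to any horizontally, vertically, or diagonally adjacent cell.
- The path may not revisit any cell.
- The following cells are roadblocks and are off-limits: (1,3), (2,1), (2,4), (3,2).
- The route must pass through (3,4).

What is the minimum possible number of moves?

6

Any route passes through (3,4) somewhere between (1,1) and (3,1). Summing Chebyshev distances along the two legs ((1,1) → (3,4) → (3,1)) gives a lower bound of 3 + 3 = 6 moves.
A route of 6 moves achieves this: (1,1) → (1,2) → (2,3) → (3,4) → (3,3) → (2,2) → (3,1).
Since 6 matches the lower bound, it is optimal.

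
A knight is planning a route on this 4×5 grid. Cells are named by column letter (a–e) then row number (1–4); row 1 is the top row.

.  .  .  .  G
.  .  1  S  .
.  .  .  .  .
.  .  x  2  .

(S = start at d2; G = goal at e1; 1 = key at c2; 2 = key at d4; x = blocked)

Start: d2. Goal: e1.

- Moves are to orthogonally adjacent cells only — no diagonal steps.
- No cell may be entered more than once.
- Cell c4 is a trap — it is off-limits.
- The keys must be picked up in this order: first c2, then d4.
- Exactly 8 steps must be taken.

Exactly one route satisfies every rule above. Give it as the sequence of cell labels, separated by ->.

The waypoints must appear in the order c2, d4, with no cell reused.
Route from d2: left 1 to c2, down 1 to c3, right 1 to d3, down 1 to d4, right 1 to e4, up 3 to e1 — 8 moves in all.
Check: order respected (1 at step 1, 2 at step 4); 8 moves as required.

d2 -> c2 -> c3 -> d3 -> d4 -> e4 -> e3 -> e2 -> e1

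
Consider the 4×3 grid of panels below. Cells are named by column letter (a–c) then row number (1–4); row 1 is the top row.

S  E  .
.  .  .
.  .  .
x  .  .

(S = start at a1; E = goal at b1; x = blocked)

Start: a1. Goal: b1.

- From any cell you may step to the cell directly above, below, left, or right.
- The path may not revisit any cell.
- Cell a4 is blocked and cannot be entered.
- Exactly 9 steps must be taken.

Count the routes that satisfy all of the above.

Need simple routes of exactly 9 moves from a1 to b1 (Manhattan distance 1, so 4 moves are spent on a detour and 4 undoing it).
Enumerating: a1 a2 a3 b3 b4 c4 c3 c2 c1 b1 | a1 a2 a3 b3 b4 c4 c3 c2 b2 b1 | a1 a2 b2 b3 b4 c4 c3 c2 c1 b1.
That gives 3 routes.

3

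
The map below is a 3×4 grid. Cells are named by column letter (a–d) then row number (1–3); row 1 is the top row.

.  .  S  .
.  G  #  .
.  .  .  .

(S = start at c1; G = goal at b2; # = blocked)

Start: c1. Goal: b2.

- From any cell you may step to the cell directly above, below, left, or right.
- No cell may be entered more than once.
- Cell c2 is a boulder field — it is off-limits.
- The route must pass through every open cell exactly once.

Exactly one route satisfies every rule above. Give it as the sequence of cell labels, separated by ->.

Need to visit all 11 open cells exactly once, starting at c1 and ending at b2.
Route from c1: right 1 to d1, down 2 to d3, left 3 to a3, up 2 to a1, right 1 to b1, down 1 to b2 — 10 moves in all.
Check: all 11 open cells covered.

c1 -> d1 -> d2 -> d3 -> c3 -> b3 -> a3 -> a2 -> a1 -> b1 -> b2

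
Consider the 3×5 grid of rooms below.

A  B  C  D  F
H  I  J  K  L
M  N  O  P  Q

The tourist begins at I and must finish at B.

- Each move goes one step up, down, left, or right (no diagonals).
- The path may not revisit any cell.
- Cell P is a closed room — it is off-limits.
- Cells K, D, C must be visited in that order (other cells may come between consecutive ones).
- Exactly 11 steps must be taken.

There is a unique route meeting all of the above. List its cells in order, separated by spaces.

I H M N O J K L F D C B

The waypoints must appear in the order K, D, C, with no cell reused.
Route from I: left to H, down to M, 2× right (reaching O), up to J, 2× right (reaching L), up to F, 3× left (reaching B) — 11 moves in all.
Check: order respected (K at step 6, D at step 9, C at step 10); 11 moves as required.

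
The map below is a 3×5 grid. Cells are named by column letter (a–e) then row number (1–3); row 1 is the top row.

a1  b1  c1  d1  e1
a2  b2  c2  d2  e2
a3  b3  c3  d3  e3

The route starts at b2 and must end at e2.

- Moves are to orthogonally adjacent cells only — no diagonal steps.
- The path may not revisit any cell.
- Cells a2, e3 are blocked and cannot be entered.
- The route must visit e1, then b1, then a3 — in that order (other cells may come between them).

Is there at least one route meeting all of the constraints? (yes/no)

a3 must be visited but has only one open neighbour (b3), and it is neither the start nor the goal — the route would have to enter and leave through b3, re-entering it.

no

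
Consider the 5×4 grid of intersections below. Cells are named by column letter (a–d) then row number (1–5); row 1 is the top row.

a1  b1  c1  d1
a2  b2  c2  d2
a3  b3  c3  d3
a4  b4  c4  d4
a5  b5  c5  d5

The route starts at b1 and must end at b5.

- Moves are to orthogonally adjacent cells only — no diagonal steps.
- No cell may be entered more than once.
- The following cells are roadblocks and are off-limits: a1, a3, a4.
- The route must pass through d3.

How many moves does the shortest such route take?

8

Any route passes through d3 somewhere between b1 and b5. Summing Manhattan distances along the two legs (b1 → d3 → b5) gives a lower bound of 4 + 4 = 8 moves.
A route of 8 moves achieves this: b1 → b2 → b3 → c3 → d3 → d4 → d5 → c5 → b5.
Since 8 matches the lower bound, it is optimal.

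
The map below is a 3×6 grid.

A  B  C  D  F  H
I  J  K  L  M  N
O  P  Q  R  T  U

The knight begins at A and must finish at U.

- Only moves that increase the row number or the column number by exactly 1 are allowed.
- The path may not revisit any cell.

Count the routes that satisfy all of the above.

21

A right/down-only route from A to U makes exactly 2 down-moves and 5 right-moves in some order.
With no other constraints that would be C(7,2) = 21 routes.
That gives 21 routes.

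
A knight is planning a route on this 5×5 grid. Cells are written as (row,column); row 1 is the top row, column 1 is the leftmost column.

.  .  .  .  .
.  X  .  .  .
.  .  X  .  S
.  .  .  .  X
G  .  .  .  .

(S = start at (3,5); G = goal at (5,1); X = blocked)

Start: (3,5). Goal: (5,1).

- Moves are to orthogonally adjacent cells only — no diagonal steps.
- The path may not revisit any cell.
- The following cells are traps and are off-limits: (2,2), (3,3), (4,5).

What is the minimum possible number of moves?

6

The Manhattan distance from (3,5) to (5,1) is |3−5| + |5−1| = 6, so at least 6 moves are needed.
A route of 6 moves achieves this: (3,5) → (3,4) → (4,4) → (5,4) → (5,3) → (5,2) → (5,1).
Since 6 matches the lower bound, it is optimal.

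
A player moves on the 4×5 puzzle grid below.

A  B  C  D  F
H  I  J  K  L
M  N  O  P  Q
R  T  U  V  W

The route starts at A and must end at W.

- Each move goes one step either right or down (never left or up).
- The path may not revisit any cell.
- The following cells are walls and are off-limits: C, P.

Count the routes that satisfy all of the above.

A right/down-only route from A to W makes exactly 3 down-moves and 4 right-moves in some order.
With no other constraints that would be C(7,3) = 35 routes.
Subtract routes through each blocked cell (inclusion–exclusion for overlaps): − through C: 10 − through P: 20 + through C&P: 6 → 11.
That gives 11 routes.

11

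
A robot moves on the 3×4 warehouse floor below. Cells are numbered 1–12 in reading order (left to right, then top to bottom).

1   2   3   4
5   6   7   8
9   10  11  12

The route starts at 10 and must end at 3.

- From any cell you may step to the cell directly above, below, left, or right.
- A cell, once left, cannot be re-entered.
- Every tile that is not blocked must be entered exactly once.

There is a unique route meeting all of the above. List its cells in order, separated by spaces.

10 9 5 1 2 6 7 11 12 8 4 3

Need to visit all 12 open cells exactly once, starting at 10 and ending at 3.
Cell 4 has only two open neighbours (8 and 3), so the path must pass straight through it: one of those is the cell it's entered from and the other is where it exits.
Route from 10: left to 9, 2× up (reaching 1), right to 2, down to 6, right to 7, down to 11, right to 12, 2× up (reaching 4), left to 3 — 11 moves in all.
Check: all 12 open cells covered.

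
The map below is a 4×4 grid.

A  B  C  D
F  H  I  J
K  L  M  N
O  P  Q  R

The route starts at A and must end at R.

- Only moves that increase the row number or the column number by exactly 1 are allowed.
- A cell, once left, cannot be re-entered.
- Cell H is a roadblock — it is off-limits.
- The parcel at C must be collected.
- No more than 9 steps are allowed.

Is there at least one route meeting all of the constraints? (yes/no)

yes

One route that works: A → B → C → I → M → Q → R.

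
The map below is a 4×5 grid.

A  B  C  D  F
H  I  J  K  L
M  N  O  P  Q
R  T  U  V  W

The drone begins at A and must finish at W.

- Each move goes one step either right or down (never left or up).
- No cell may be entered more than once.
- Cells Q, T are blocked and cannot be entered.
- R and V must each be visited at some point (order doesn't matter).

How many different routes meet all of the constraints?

A right/down-only route from A to W makes exactly 3 down-moves and 4 right-moves in some order.
With no other constraints that would be C(7,3) = 35 routes.
A monotone route can only reach the required cells in the order R, V, so split there and multiply the segment counts (each segment already excludes blocked cells): A→R: 1; R→V: 0; V→W: 1; product = 0.
No route satisfies every constraint, so the count is 0.

0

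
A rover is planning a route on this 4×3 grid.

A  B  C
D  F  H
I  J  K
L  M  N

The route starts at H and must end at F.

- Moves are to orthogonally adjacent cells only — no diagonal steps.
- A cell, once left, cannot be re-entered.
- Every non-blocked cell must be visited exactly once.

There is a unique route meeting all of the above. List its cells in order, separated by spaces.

H C B A D I L M N K J F

Need to visit all 12 open cells exactly once, starting at H and ending at F.
Cell N has only two open neighbours (K and M), so the path must pass straight through it: one of those is the cell it's entered from and the other is where it exits.
Route from H: up to C, 2× left (reaching A), 3× down (reaching L), 2× right (reaching N), up to K, left to J, up to F — 11 moves in all.
Check: all 12 open cells covered.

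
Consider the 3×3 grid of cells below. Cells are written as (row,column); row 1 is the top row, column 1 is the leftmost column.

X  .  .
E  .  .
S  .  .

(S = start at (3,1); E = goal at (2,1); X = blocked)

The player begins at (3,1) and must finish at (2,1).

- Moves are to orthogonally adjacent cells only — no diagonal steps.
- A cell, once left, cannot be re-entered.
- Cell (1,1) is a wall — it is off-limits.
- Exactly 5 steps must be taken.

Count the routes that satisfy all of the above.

1

Need simple routes of exactly 5 moves from (3,1) to (2,1) (Manhattan distance 1, so 2 moves are spent on a detour and 2 undoing it).
Enumerating: (3,1) (3,2) (3,3) (2,3) (2,2) (2,1).
That gives 1 route.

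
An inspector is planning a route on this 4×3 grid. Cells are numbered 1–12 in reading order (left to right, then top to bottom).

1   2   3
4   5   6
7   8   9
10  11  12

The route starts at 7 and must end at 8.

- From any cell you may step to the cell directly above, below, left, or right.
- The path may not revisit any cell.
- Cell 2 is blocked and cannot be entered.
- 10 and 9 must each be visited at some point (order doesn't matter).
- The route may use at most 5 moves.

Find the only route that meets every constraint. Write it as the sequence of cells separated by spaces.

The budget equals the shortest possible length, so every move has to be on a shortest route through the required cells.
Route from 7: down to 10, 2× right (reaching 12), up to 9, left to 8 — 5 moves in all.
Check: all required cells visited; 5 ≤ 5 moves.

7 10 11 12 9 8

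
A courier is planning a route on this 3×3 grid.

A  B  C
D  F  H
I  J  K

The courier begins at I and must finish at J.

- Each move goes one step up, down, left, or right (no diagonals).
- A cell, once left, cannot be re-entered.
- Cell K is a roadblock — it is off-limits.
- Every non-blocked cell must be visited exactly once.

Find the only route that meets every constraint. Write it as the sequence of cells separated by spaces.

I D A B C H F J

Need to visit all 8 open cells exactly once, starting at I and ending at J.
Cell C has only two open neighbours (H and B), so the path must pass straight through it: one of those is the cell it's entered from and the other is where it exits.
Route from I: up 2 to A, right 2 to C, down 1 to H, left 1 to F, down 1 to J — 7 moves in all.
Check: all 8 open cells covered.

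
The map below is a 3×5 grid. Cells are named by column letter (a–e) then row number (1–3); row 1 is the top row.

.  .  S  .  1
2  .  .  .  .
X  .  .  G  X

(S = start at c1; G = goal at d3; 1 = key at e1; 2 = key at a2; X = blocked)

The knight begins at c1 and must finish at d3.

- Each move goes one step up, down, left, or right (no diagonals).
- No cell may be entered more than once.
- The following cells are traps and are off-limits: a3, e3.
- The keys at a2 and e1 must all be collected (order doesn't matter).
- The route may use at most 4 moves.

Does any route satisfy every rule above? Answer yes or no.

no

Even ignoring the no-revisit rule, getting from c1 to d3, taking the cheapest ordering c1 → e1 → a2 → d3 needs at least 2 + 5 + 4 = 11 moves (Manhattan distance per leg), which exceeds the 4-move limit.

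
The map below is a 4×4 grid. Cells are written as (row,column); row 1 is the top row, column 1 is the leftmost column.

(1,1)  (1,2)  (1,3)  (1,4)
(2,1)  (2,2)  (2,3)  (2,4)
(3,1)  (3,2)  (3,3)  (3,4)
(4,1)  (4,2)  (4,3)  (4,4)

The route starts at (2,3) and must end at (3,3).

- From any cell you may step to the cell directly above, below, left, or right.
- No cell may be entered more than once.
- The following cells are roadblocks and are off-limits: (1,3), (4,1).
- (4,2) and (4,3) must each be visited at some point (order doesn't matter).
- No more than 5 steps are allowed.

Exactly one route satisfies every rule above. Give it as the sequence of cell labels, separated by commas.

The budget equals the shortest possible length, so every move has to be on a shortest route through the required cells.
Route from (2,3): left 1 to (2,2), down 2 to (4,2), right 1 to (4,3), up 1 to (3,3) — 5 moves in all.
Check: all required cells visited; 5 ≤ 5 moves.

(2,3), (2,2), (3,2), (4,2), (4,3), (3,3)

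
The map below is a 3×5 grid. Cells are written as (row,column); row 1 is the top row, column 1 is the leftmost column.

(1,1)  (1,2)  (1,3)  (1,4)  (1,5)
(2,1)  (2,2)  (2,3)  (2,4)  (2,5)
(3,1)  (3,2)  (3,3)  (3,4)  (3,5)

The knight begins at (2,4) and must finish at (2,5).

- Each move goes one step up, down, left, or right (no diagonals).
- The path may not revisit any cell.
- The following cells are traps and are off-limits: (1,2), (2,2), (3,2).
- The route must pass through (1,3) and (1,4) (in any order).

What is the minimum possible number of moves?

5

Any route passes through (1,3) and (1,4) in some order between (2,4) and (2,5). Summing Manhattan distances along each leg and taking the cheapest ordering ((2,4) → (1,4) → (1,3) → (2,5)) gives a lower bound of 1 + 1 + 3 = 5 moves.
A route of 5 moves achieves this: (2,4) → (2,3) → (1,3) → (1,4) → (1,5) → (2,5).
Since 5 matches the lower bound, it is optimal.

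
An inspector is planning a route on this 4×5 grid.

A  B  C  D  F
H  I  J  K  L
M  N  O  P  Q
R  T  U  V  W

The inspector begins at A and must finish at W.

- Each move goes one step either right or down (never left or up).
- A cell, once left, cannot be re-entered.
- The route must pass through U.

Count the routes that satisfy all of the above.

10

A right/down-only route from A to W makes exactly 3 down-moves and 4 right-moves in some order.
With no other constraints that would be C(7,3) = 35 routes.
Split at U and multiply the segment counts: A→U: 10; U→W: 1; product = 10.
That gives 10 routes.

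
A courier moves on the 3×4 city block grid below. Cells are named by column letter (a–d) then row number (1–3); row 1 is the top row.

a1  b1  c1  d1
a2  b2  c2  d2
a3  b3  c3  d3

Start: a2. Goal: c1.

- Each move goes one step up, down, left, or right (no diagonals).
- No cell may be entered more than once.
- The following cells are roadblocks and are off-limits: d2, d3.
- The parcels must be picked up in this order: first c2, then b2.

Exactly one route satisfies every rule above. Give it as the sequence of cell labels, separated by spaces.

The waypoints must appear in the order c2, b2, with no cell reused.
Route from a2: down 1 to a3, right 2 to c3, up 1 to c2, left 1 to b2, up 1 to b1, right 1 to c1 — 7 moves in all.
Check: order respected (c2 at step 4, b2 at step 5).

a2 a3 b3 c3 c2 b2 b1 c1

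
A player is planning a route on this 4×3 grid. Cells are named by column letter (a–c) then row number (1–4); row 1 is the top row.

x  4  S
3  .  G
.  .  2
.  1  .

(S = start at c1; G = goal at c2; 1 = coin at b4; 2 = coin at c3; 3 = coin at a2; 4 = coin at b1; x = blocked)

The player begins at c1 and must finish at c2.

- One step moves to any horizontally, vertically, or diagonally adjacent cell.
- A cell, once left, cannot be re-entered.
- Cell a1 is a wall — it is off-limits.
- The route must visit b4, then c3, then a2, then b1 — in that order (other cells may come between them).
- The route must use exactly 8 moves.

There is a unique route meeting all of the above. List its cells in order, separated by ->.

c1 -> b2 -> a3 -> b4 -> c3 -> b3 -> a2 -> b1 -> c2

The waypoints must appear in the order b4, c3, a2, b1, with no cell reused.
Route from c1: 2× down-left (reaching a3), down-right to b4, up-right to c3, left to b3, up-left to a2, up-right to b1, down-right to c2 — 8 moves in all.
Check: order respected (1 at step 3, 2 at step 4, 3 at step 6, 4 at step 7); 8 moves as required.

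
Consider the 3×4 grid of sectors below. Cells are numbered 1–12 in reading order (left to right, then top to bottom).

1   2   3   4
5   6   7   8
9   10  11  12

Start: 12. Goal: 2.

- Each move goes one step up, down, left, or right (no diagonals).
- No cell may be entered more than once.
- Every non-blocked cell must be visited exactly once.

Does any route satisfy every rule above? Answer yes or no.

Colour the cells like a checkerboard: each orthogonal step flips colour, so a Hamiltonian route alternates colours. Here there are 6 cells of one colour and 6 of the other, with start on the same colour as the goal — the counts and endpoints can't be arranged into an alternating sequence of length 12, so no Hamiltonian route exists.

no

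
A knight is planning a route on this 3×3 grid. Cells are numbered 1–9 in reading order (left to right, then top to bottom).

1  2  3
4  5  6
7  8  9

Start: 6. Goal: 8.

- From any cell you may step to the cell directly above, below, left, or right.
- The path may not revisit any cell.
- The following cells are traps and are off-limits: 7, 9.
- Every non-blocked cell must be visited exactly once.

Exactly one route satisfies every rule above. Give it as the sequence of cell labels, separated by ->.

6 -> 3 -> 2 -> 1 -> 4 -> 5 -> 8

Need to visit all 7 open cells exactly once, starting at 6 and ending at 8.
Cell 4 has only two open neighbours (1 and 5), so the path must pass straight through it: one of those is the cell it's entered from and the other is where it exits.
Route from 6: up to 3, 2× left (reaching 1), down to 4, right to 5, down to 8 — 6 moves in all.
Check: all 7 open cells covered.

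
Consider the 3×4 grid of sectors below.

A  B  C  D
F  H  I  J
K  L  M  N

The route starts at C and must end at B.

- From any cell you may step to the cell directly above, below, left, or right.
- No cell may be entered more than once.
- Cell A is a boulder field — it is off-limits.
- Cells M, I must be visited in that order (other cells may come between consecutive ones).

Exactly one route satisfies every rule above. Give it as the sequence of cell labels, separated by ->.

The waypoints must appear in the order M, I, with no cell reused.
Route from C: right to D, 2× down (reaching N), left to M, up to I, left to H, up to B — 7 moves in all.
Check: order respected (M at step 4, I at step 5).

C -> D -> J -> N -> M -> I -> H -> B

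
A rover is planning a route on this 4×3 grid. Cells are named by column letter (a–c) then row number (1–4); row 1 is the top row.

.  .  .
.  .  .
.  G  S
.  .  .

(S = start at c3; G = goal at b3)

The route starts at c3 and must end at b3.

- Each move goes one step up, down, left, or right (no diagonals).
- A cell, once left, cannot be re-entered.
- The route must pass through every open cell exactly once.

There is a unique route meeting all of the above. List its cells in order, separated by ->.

Need to visit all 12 open cells exactly once, starting at c3 and ending at b3.
Cell c1 has only two open neighbours (c2 and b1), so the path must pass straight through it: one of those is the cell it's entered from and the other is where it exits.
Route from c3: down 1 to c4, left 2 to a4, up 3 to a1, right 2 to c1, down 1 to c2, left 1 to b2, down 1 to b3 — 11 moves in all.
Check: all 12 open cells covered.

c3 -> c4 -> b4 -> a4 -> a3 -> a2 -> a1 -> b1 -> c1 -> c2 -> b2 -> b3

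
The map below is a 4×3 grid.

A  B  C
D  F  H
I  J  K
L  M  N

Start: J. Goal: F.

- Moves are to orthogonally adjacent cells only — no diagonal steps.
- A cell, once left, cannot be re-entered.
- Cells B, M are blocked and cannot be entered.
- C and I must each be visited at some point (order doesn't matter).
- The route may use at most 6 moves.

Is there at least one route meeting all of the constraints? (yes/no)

C must be visited but has only one open neighbour (H), and it is neither the start nor the goal — the route would have to enter and leave through H, re-entering it.

no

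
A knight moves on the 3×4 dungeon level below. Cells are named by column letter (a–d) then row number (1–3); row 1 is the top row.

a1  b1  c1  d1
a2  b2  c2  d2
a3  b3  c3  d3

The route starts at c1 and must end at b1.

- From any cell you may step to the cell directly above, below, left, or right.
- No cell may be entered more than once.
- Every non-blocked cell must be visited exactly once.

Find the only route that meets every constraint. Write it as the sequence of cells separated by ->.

Need to visit all 12 open cells exactly once, starting at c1 and ending at b1.
Route from c1: right to d1, 2× down (reaching d3), left to c3, up to c2, left to b2, down to b3, left to a3, 2× up (reaching a1), right to b1 — 11 moves in all.
Check: all 12 open cells covered.

c1 -> d1 -> d2 -> d3 -> c3 -> c2 -> b2 -> b3 -> a3 -> a2 -> a1 -> b1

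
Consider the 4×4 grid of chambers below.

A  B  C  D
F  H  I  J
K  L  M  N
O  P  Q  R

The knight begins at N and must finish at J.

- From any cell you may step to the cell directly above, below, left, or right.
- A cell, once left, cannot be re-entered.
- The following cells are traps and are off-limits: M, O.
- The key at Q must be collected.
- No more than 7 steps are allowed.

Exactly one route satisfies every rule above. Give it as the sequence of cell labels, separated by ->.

N -> R -> Q -> P -> L -> H -> I -> J

The budget equals the shortest possible length, so every move has to be on a shortest route through the required cells.
Route from N: down to R, 2× left (reaching P), 2× up (reaching H), 2× right (reaching J) — 7 moves in all.
Check: all required cells visited; 7 ≤ 7 moves.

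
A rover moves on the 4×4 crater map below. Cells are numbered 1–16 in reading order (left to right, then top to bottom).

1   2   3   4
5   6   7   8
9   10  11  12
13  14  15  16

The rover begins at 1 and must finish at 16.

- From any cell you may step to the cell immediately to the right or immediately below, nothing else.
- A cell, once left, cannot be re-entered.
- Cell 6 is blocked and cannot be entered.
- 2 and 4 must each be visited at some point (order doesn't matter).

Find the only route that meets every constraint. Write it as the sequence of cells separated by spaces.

1 2 3 4 8 12 16

Moves only go right or down, so the column and row indices never decrease.
Route from 1: right 3 to 4, down 3 to 16 — 6 moves in all.
Check: all required cells visited.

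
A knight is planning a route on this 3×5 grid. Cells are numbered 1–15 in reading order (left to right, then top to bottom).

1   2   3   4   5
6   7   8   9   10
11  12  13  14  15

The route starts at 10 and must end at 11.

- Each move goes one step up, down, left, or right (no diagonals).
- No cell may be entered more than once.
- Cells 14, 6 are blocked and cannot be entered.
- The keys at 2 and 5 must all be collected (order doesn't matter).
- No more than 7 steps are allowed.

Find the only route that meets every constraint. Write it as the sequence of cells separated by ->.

Any route must reach 2 and 5 and still end at 11 within 7 moves, so the order of the required stops is forced.
Route from 10: up 1 to 5, left 3 to 2, down 2 to 12, left 1 to 11 — 7 moves in all.
Check: all required cells visited; 7 ≤ 7 moves.

10 -> 5 -> 4 -> 3 -> 2 -> 7 -> 12 -> 11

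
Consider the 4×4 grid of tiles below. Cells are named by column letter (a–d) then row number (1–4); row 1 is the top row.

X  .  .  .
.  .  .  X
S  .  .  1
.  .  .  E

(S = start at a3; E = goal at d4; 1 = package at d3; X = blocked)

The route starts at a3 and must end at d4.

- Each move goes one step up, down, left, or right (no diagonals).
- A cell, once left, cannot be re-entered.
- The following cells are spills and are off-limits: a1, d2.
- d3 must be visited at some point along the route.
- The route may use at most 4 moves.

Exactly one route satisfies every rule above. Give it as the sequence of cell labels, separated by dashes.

a3 - b3 - c3 - d3 - d4

The 4-move cap with required stops at d3 leaves no slack for detours.
Route from a3: 3× right (reaching d3), down to d4 — 4 moves in all.
Check: all required cells visited; 4 ≤ 4 moves.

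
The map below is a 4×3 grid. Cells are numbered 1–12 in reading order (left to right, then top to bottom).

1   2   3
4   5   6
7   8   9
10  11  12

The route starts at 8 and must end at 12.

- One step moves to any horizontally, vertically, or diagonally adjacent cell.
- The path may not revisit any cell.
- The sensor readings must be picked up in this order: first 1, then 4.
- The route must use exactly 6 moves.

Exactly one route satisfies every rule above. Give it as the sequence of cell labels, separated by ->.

The waypoints must appear in the order 1, 4, with no cell reused.
Route from 8: up to 5, up-left to 1, 2× down (reaching 7), down-right to 11, right to 12 — 6 moves in all.
Check: order respected (1 at step 2, 4 at step 3); 6 moves as required.

8 -> 5 -> 1 -> 4 -> 7 -> 11 -> 12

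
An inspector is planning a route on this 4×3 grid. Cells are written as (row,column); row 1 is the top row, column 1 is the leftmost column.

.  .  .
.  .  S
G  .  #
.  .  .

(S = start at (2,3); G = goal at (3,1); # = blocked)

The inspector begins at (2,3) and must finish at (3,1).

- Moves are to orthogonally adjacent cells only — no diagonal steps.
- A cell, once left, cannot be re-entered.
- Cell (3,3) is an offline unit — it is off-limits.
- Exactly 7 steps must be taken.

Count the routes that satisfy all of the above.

Need simple routes of exactly 7 moves from (2,3) to (3,1) (Manhattan distance 3, so 2 moves are spent on a detour and 2 undoing it).
Enumerating: (2,3) (1,3) (1,2) (2,2) (3,2) (4,2) (4,1) (3,1) | (2,3) (1,3) (1,2) (1,1) (2,1) (2,2) (3,2) (3,1).
That gives 2 routes.

2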